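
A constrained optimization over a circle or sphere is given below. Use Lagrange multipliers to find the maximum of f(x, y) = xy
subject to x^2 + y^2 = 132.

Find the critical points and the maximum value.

Lagrange conditions: y = 2*lambda*x and x = 2*lambda*y
If x = 0 then y = 0, violating the constraint, so x, y != 0.
Dividing: y/x = x/y => x^2 = y^2 => y = x or y = -x
Constraint: 2x^2 = 132 => x^2 = 66 => x = +/-sqrt(66)
Critical points: (sqrt(66), sqrt(66)), (-sqrt(66), -sqrt(66)), (sqrt(66), -sqrt(66)), (-sqrt(66), sqrt(66))
  y = x:  xy = x^2 = 66  at (sqrt(66), sqrt(66)) and (-sqrt(66), -sqrt(66))
  y = -x: xy = -x^2 = -66 at (sqrt(66), -sqrt(66)) and (-sqrt(66), sqrt(66))
Maximum xy = 66 at (sqrt(66), sqrt(66)) and (-sqrt(66), -sqrt(66))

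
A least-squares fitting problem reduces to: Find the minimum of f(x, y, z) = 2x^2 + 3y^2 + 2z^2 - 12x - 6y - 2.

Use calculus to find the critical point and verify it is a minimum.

f(x,y,z) = 2x^2 + 3y^2 + 2z^2 - 12x - 6y - 2
df/dx = 4x + (-12) = 0 => x = 3
df/dy = 6y + (-6) = 0 => y = 1
df/dz = 4z + (0) = 0 => z = 0
f(3,1,0) = 2*(3)^2 + 3*(1)^2 + 2*(0)^2 + -12*(3) + -6*(1) + -2 = -23
Hessian is diagonal with entries 4, 6, 4 > 0, confirmed minimum.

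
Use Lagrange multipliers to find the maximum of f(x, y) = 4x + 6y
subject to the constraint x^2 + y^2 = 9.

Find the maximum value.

Set up Lagrange conditions: grad f = lambda * grad g
  4 = 2*lambda*x
  6 = 2*lambda*y
From these: x/y = 4/6, so x = 4t, y = 6t for some t.
Substitute into constraint: (4t)^2 + (6t)^2 = 9
  t^2 * 52 = 9
  t = sqrt(9/52)
Maximum = 4*x + 6*y = (4^2 + 6^2)*t = 52 * sqrt(9/52) = sqrt(468)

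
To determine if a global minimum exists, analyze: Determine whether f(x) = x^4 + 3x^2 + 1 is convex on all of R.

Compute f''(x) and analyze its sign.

f(x) = x^4 + 3x^2 + 1
f'(x) = 4x^3 + 6x
f''(x) = 12x^2 + 6
f''(x) = 12x^2 + 6 >= 6 > 0 for all x
Therefore, f is convex on R.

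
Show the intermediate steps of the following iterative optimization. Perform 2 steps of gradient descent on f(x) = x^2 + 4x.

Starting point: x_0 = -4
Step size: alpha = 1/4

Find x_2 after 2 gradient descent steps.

f(x) = x^2 + 4x, f'(x) = 2x + (4)
Step 1: f'(-4) = -4, x_1 = -4 - 1/4 * -4 = -3
Step 2: f'(-3) = -2, x_2 = -3 - 1/4 * -2 = -5/2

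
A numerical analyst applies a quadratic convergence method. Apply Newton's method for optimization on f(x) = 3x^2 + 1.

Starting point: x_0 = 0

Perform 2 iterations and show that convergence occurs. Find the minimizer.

f(x) = 3x^2 + 1, f'(x) = 6x + (0), f''(x) = 6
Step 1: f'(0) = 0, x_1 = 0 - 0/6 = 0
Step 2: f'(0) = 0, x_2 = 0 (converged)
Newton's method converges in 1 step for quadratics.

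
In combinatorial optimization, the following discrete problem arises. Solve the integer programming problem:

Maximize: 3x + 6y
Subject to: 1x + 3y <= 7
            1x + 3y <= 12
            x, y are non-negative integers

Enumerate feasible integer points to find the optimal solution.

Constraint 1: 1x + 3y <= 7
Constraint 2: 1x + 3y <= 12
Feasible x range (need y >= 0): 0 <= x <= min(7/1, 12/1) => x in {0, ..., 7}.
Enumerate feasible integer points row by row (the coefficient of y is 6 > 0, so for each x the largest feasible y gives the best value):
  x = 0: y <= min((7 - 1*0)/3, (12 - 1*0)/3) => y in {0, ..., 2}; best 3*0 + 6*2 = 12
  x = 1: y <= min((7 - 1*1)/3, (12 - 1*1)/3) => y in {0, ..., 2}; best 3*1 + 6*2 = 15
  x = 2: y <= min((7 - 1*2)/3, (12 - 1*2)/3) => y in {0, ..., 1}; best 3*2 + 6*1 = 12
  x = 3: y <= min((7 - 1*3)/3, (12 - 1*3)/3) => y in {0, ..., 1}; best 3*3 + 6*1 = 15
  x = 4: y <= min((7 - 1*4)/3, (12 - 1*4)/3) => y in {0, ..., 1}; best 3*4 + 6*1 = 18
  x = 5: y <= min((7 - 1*5)/3, (12 - 1*5)/3) => y in {0}; best 3*5 + 6*0 = 15
  x = 6: y <= min((7 - 1*6)/3, (12 - 1*6)/3) => y in {0}; best 3*6 + 6*0 = 18
  x = 7: y <= min((7 - 1*7)/3, (12 - 1*7)/3) => y in {0}; best 3*7 + 6*0 = 21
The maximum 3x + 6y = 21 is achieved at x = 7, y = 0.
Check: 1*7 + 3*0 = 7 <= 7 and 1*7 + 3*0 = 7 <= 12.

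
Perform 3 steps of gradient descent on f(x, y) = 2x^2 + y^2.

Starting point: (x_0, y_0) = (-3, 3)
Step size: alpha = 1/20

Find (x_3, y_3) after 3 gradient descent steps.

f(x,y) = 2x^2 + y^2
grad_x = 4x + 0y, grad_y = 2y + 0x
Step 1: grad = (-12, 6), (-12/5, 27/10)
Step 2: grad = (-48/5, 27/5), (-48/25, 243/100)
Step 3: grad = (-192/25, 243/50), (-192/125, 2187/1000)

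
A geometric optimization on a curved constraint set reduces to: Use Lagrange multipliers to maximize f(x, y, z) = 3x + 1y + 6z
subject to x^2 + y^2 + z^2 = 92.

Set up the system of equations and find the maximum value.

Lagrange conditions: 3 = 2*lambda*x, 1 = 2*lambda*y, 6 = 2*lambda*z
So x:3 = y:1 = z:6, i.e. x = 3t, y = 1t, z = 6t
Constraint: t^2*(3^2 + 1^2 + 6^2) = 92
  t^2 * 46 = 92  =>  t = sqrt(2)
Maximum = 3*3t + 1*1t + 6*6t = 46*sqrt(2) = sqrt(4232)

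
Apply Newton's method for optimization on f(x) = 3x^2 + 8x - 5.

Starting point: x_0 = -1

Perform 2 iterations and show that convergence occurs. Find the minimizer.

f(x) = 3x^2 + 8x - 5, f'(x) = 6x + (8), f''(x) = 6
Step 1: f'(-1) = 2, x_1 = -1 - 2/6 = -4/3
Step 2: f'(-4/3) = 0, x_2 = -4/3 (converged)
Newton's method converges in 1 step for quadratics.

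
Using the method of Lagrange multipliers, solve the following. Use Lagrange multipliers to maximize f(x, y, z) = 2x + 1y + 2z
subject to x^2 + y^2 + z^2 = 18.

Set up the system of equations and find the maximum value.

Lagrange conditions: 2 = 2*lambda*x, 1 = 2*lambda*y, 2 = 2*lambda*z
So x:2 = y:1 = z:2, i.e. x = 2t, y = 1t, z = 2t
Constraint: t^2*(2^2 + 1^2 + 2^2) = 18
  t^2 * 9 = 18  =>  t = sqrt(2)
Maximum = 2*2t + 1*1t + 2*2t = 9*sqrt(2) = sqrt(162)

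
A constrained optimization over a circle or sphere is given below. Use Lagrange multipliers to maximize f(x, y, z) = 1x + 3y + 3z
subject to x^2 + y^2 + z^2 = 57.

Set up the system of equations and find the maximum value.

Lagrange conditions: 1 = 2*lambda*x, 3 = 2*lambda*y, 3 = 2*lambda*z
So x:1 = y:3 = z:3, i.e. x = 1t, y = 3t, z = 3t
Constraint: t^2*(1^2 + 3^2 + 3^2) = 57
  t^2 * 19 = 57  =>  t = sqrt(3)
Maximum = 1*1t + 3*3t + 3*3t = 19*sqrt(3) = sqrt(1083)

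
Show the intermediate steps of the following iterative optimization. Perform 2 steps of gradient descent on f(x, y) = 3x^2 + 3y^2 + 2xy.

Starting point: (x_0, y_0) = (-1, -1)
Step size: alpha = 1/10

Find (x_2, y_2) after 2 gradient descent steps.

f(x,y) = 3x^2 + 3y^2 + 2xy
grad_x = 6x + 2y, grad_y = 6y + 2x
Step 1: grad = (-8, -8), (-1/5, -1/5)
Step 2: grad = (-8/5, -8/5), (-1/25, -1/25)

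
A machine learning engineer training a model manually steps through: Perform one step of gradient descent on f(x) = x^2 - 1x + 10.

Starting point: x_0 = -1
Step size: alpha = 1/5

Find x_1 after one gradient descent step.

f(x) = x^2 - 1x + 10
f'(x) = 2x - 1
f'(-1) = 2*-1 + (-1) = -3
x_1 = x_0 - alpha * f'(x_0) = -1 - 1/5 * -3 = -2/5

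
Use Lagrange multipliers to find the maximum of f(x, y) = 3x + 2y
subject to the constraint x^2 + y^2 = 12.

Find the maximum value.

Set up Lagrange conditions: grad f = lambda * grad g
  3 = 2*lambda*x
  2 = 2*lambda*y
From these: x/y = 3/2, so x = 3t, y = 2t for some t.
Substitute into constraint: (3t)^2 + (2t)^2 = 12
  t^2 * 13 = 12
  t = sqrt(12/13)
Maximum = 3*x + 2*y = (3^2 + 2^2)*t = 13 * sqrt(12/13) = sqrt(156)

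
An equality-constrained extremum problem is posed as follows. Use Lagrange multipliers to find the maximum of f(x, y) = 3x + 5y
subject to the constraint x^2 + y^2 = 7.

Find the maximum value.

Set up Lagrange conditions: grad f = lambda * grad g
  3 = 2*lambda*x
  5 = 2*lambda*y
From these: x/y = 3/5, so x = 3t, y = 5t for some t.
Substitute into constraint: (3t)^2 + (5t)^2 = 7
  t^2 * 34 = 7
  t = sqrt(7/34)
Maximum = 3*x + 5*y = (3^2 + 5^2)*t = 34 * sqrt(7/34) = sqrt(238)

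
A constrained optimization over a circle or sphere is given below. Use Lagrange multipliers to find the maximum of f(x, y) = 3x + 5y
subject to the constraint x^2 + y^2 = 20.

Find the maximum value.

Set up Lagrange conditions: grad f = lambda * grad g
  3 = 2*lambda*x
  5 = 2*lambda*y
From these: x/y = 3/5, so x = 3t, y = 5t for some t.
Substitute into constraint: (3t)^2 + (5t)^2 = 20
  t^2 * 34 = 20
  t = sqrt(20/34)
Maximum = 3*x + 5*y = (3^2 + 5^2)*t = 34 * sqrt(20/34) = sqrt(680)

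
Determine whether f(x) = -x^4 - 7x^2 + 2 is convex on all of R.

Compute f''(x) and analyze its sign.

f(x) = -x^4 - 7x^2 + 2
f'(x) = -4x^3 + -14x
f''(x) = -12x^2 + -14
f''(x) = -12x^2 + -14 <= -14 < 0 for all x
Therefore, f is concave on R.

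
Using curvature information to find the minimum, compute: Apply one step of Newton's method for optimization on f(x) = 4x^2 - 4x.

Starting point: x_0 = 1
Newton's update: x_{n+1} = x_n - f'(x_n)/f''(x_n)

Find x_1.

f(x) = 4x^2 - 4x
f'(x) = 8x + (-4), f''(x) = 8
Newton step: x_1 = x_0 - f'(x_0)/f''(x_0)
f'(1) = 4
x_1 = 1 - 4/8 = 1/2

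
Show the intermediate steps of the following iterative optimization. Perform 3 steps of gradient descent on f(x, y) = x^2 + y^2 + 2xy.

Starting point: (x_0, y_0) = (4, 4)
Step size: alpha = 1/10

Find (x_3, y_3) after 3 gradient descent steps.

f(x,y) = x^2 + y^2 + 2xy
grad_x = 2x + 2y, grad_y = 2y + 2x
Step 1: grad = (16, 16), (12/5, 12/5)
Step 2: grad = (48/5, 48/5), (36/25, 36/25)
Step 3: grad = (144/25, 144/25), (108/125, 108/125)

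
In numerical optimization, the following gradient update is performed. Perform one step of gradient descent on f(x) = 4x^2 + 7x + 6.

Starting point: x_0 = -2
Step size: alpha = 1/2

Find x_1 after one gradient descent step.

f(x) = 4x^2 + 7x + 6
f'(x) = 8x + 7
f'(-2) = 8*-2 + (7) = -9
x_1 = x_0 - alpha * f'(x_0) = -2 - 1/2 * -9 = 5/2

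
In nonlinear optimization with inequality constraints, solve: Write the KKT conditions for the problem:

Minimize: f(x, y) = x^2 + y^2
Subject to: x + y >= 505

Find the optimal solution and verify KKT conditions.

KKT conditions for min x^2 + y^2 s.t. x + y >= 505:
Stationarity: 2x = mu, 2y = mu
So x = y = mu/2.
Complementary slackness: mu*(x + y - 505) = 0
Primal feasibility: x + y >= 505; dual feasibility: mu >= 0
If mu = 0 then x = y = 0, but 0 + 0 < 505 is infeasible, so the constraint is active.
Constraint active: x + y = 2*(mu/2) = 505 => mu = 505
x = y = 505/2, f = 255025/2
Verify: stationarity 2*(505/2) = 505 = mu; primal 505/2 + 505/2 = 505 >= 505; dual mu = 505 >= 0; complementary slackness 505*(505 - 505) = 0. All KKT conditions hold.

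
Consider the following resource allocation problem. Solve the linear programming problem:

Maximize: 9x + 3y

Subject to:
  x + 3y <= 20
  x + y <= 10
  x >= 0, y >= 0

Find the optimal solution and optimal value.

Feasible vertices: (0, 0), (0, 20/3), (5, 5), (10, 0)
Objective 9x + 3y at each:
  (0, 0): 0
  (0, 20/3): 20
  (5, 5): 60
  (10, 0): 90
Maximum is 90 at (10, 0).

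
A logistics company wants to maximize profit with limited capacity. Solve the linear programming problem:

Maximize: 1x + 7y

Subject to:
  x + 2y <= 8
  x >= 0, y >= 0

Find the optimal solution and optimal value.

The feasible region has vertices at [(0, 0), (8, 0), (0, 4)].
Checking objective 1x + 7y at each vertex:
  (0, 0): 1*0 + 7*0 = 0
  (8, 0): 1*8 + 7*0 = 8
  (0, 4): 1*0 + 7*4 = 28
Maximum is 28 at (0, 4).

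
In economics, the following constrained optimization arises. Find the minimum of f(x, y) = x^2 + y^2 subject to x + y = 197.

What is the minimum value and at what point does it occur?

Substitute y = 197 - x into f(x,y) = x^2 + y^2:
g(x) = x^2 + (197 - x)^2 = 2x^2 - 394x + 38809
g'(x) = 4x - 394 = 0  =>  x = 197/2
y = 197 - 197/2 = 197/2
Minimum value = (197/2)^2 + (197/2)^2 = 38809/2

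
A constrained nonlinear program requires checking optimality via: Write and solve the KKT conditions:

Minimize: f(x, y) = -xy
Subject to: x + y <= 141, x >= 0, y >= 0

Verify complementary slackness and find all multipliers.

Problem: min -xy s.t. x + y <= 141 (multiplier lambda), x >= 0 (mu_x), y >= 0 (mu_y)
KKT stationarity: -y + lambda - mu_x = 0, -x + lambda - mu_y = 0, with lambda, mu_x, mu_y >= 0
Complementary slackness: lambda*(x + y - 141) = 0, mu_x*x = 0, mu_y*y = 0
If lambda = 0: y = -mu_x <= 0 and x = -mu_y <= 0 force x = y = 0 with f = 0; but x = y = 141/2 is feasible with f = -19881/4 < 0, so this is not the minimum. Hence lambda > 0 and x + y = 141.
Try x > 0, y > 0 (so mu_x = mu_y = 0): y = lambda, x = lambda => x = y = lambda
x + y = 141 => 2*lambda = 141 => lambda = 141/2
x* = y* = 141/2 > 0, consistent with mu_x = mu_y = 0.
(Any feasible point with x = 0 or y = 0 has f = 0 > -19881/4, so the minimum is not on those boundaries.)
min(-xy) = -19881/4 (i.e. max xy = 19881/4)
Multipliers: lambda = 141/2, mu_x = 0, mu_y = 0
Complementary slackness: lambda*(x + y - 141) = 141/2*(141/2 + 141/2 - 141) = 0, mu_x*x = 0*141/2 = 0, mu_y*y = 0*141/2 = 0. Satisfied.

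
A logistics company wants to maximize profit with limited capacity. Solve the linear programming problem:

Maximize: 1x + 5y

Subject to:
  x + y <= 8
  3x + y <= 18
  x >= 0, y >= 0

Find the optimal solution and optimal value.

Feasible vertices: (0, 0), (0, 8), (5, 3), (6, 0)
Objective 1x + 5y at each:
  (0, 0): 0
  (0, 8): 40
  (5, 3): 20
  (6, 0): 6
Maximum is 40 at (0, 8).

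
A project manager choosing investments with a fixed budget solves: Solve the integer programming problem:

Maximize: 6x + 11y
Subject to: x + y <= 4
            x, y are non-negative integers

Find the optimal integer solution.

Objective: 6x + 11y, constraint: x + y <= 4
Coefficient of y is 11 > coefficient of x is 6, so allocate the entire budget to y.
Optimal: x = 0, y = 4, value = 44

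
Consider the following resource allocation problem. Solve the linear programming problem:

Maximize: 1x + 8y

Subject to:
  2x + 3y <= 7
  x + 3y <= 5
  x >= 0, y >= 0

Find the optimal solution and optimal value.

Feasible vertices: (0, 0), (0, 5/3), (2, 1), (7/2, 0)
Objective 1x + 8y at each:
  (0, 0): 0
  (0, 5/3): 40/3
  (2, 1): 10
  (7/2, 0): 7/2
Maximum is 40/3 at (0, 5/3).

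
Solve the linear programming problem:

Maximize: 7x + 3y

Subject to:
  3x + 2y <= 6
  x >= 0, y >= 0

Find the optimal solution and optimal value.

The feasible region has vertices at [(0, 0), (2, 0), (0, 3)].
Checking objective 7x + 3y at each vertex:
  (0, 0): 7*0 + 3*0 = 0
  (2, 0): 7*2 + 3*0 = 14
  (0, 3): 7*0 + 3*3 = 9
Maximum is 14 at (2, 0).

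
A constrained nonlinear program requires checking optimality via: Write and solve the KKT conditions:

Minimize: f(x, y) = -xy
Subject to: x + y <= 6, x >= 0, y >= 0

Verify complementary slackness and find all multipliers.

Problem: min -xy s.t. x + y <= 6 (multiplier lambda), x >= 0 (mu_x), y >= 0 (mu_y)
KKT stationarity: -y + lambda - mu_x = 0, -x + lambda - mu_y = 0, with lambda, mu_x, mu_y >= 0
Complementary slackness: lambda*(x + y - 6) = 0, mu_x*x = 0, mu_y*y = 0
If lambda = 0: y = -mu_x <= 0 and x = -mu_y <= 0 force x = y = 0 with f = 0; but x = y = 3 is feasible with f = -9 < 0, so this is not the minimum. Hence lambda > 0 and x + y = 6.
Try x > 0, y > 0 (so mu_x = mu_y = 0): y = lambda, x = lambda => x = y = lambda
x + y = 6 => 2*lambda = 6 => lambda = 3
x* = y* = 3 > 0, consistent with mu_x = mu_y = 0.
(Any feasible point with x = 0 or y = 0 has f = 0 > -9, so the minimum is not on those boundaries.)
min(-xy) = -9 (i.e. max xy = 9)
Multipliers: lambda = 3, mu_x = 0, mu_y = 0
Complementary slackness: lambda*(x + y - 6) = 3*(3 + 3 - 6) = 0, mu_x*x = 0*3 = 0, mu_y*y = 0*3 = 0. Satisfied.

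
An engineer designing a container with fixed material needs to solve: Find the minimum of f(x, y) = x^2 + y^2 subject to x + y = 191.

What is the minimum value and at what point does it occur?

Substitute y = 191 - x into f(x,y) = x^2 + y^2:
g(x) = x^2 + (191 - x)^2 = 2x^2 - 382x + 36481
g'(x) = 4x - 382 = 0  =>  x = 191/2
y = 191 - 191/2 = 191/2
Minimum value = (191/2)^2 + (191/2)^2 = 36481/2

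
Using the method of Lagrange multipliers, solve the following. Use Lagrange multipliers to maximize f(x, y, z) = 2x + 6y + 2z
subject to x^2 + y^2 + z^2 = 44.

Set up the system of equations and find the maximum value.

Lagrange conditions: 2 = 2*lambda*x, 6 = 2*lambda*y, 2 = 2*lambda*z
So x:2 = y:6 = z:2, i.e. x = 2t, y = 6t, z = 2t
Constraint: t^2*(2^2 + 6^2 + 2^2) = 44
  t^2 * 44 = 44  =>  t = sqrt(1)
Maximum = 2*2t + 6*6t + 2*2t = 44*sqrt(1) = 44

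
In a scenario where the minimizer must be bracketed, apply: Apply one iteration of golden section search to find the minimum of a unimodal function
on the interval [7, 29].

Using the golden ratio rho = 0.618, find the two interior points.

Golden section search on [7, 29].
Golden ratio rho = 0.618 (approx).
Interior points:
  x_1 = 7 + (1-0.618)*22 = 15.4040
  x_2 = 7 + 0.618*22 = 20.5960
Compare f(x_1) and f(x_2) to determine which subinterval to keep.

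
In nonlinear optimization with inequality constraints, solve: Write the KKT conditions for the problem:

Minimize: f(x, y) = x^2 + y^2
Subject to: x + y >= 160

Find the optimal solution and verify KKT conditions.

KKT conditions for min x^2 + y^2 s.t. x + y >= 160:
Stationarity: 2x = mu, 2y = mu
So x = y = mu/2.
Complementary slackness: mu*(x + y - 160) = 0
Primal feasibility: x + y >= 160; dual feasibility: mu >= 0
If mu = 0 then x = y = 0, but 0 + 0 < 160 is infeasible, so the constraint is active.
Constraint active: x + y = 2*(mu/2) = 160 => mu = 160
x = y = 80, f = 12800
Verify: stationarity 2*80 = 160 = mu; primal 80 + 80 = 160 >= 160; dual mu = 160 >= 0; complementary slackness 160*(160 - 160) = 0. All KKT conditions hold.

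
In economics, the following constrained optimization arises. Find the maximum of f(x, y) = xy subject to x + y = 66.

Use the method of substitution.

Substitute y = 66 - x into f(x,y) = xy:
g(x) = x(66 - x) = 66x - x^2
g'(x) = 66 - 2x = 0  =>  x = 33
y = 66 - 33 = 33
Maximum value = 33 * 33 = 1089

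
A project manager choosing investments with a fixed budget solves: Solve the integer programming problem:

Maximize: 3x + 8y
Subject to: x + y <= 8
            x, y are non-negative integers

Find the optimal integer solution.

Objective: 3x + 8y, constraint: x + y <= 8
Coefficient of y is 8 > coefficient of x is 3, so allocate the entire budget to y.
Optimal: x = 0, y = 8, value = 64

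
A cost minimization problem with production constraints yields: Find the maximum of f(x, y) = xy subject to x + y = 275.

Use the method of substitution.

Substitute y = 275 - x into f(x,y) = xy:
g(x) = x(275 - x) = 275x - x^2
g'(x) = 275 - 2x = 0  =>  x = 275/2
y = 275 - 275/2 = 275/2
Maximum value = (275/2) * (275/2) = 75625/4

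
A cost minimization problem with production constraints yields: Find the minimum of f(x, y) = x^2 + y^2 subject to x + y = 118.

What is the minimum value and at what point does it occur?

Substitute y = 118 - x into f(x,y) = x^2 + y^2:
g(x) = x^2 + (118 - x)^2 = 2x^2 - 236x + 13924
g'(x) = 4x - 236 = 0  =>  x = 59
y = 118 - 59 = 59
Minimum value = 59^2 + 59^2 = 6962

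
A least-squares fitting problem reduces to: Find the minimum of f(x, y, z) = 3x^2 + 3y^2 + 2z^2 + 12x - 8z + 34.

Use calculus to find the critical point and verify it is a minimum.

f(x,y,z) = 3x^2 + 3y^2 + 2z^2 + 12x - 8z + 34
df/dx = 6x + (12) = 0 => x = -2
df/dy = 6y + (0) = 0 => y = 0
df/dz = 4z + (-8) = 0 => z = 2
f(-2,0,2) = 3*(-2)^2 + 3*(0)^2 + 2*(2)^2 + 12*(-2) + -8*(2) + 34 = 14
Hessian is diagonal with entries 6, 6, 4 > 0, confirmed minimum.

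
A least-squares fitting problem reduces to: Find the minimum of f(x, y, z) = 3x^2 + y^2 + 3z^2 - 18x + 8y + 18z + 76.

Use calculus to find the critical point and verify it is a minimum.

f(x,y,z) = 3x^2 + y^2 + 3z^2 - 18x + 8y + 18z + 76
df/dx = 6x + (-18) = 0 => x = 3
df/dy = 2y + (8) = 0 => y = -4
df/dz = 6z + (18) = 0 => z = -3
f(3,-4,-3) = 3*(3)^2 + 1*(-4)^2 + 3*(-3)^2 + -18*(3) + 8*(-4) + 18*(-3) + 76 = 6
Hessian is diagonal with entries 6, 2, 6 > 0, confirmed minimum.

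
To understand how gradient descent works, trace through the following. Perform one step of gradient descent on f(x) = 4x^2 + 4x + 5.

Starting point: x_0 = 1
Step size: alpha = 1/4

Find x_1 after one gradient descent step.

f(x) = 4x^2 + 4x + 5
f'(x) = 8x + 4
f'(1) = 8*1 + (4) = 12
x_1 = x_0 - alpha * f'(x_0) = 1 - 1/4 * 12 = -2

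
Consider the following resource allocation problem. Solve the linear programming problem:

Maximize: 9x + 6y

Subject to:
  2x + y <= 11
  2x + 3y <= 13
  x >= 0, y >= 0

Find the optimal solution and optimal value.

Feasible vertices: (0, 0), (0, 13/3), (5, 1), (11/2, 0)
Objective 9x + 6y at each:
  (0, 0): 0
  (0, 13/3): 26
  (5, 1): 51
  (11/2, 0): 99/2
Maximum is 51 at (5, 1).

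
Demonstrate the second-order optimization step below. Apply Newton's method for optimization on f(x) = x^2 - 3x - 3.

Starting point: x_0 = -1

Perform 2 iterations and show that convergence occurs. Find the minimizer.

f(x) = x^2 - 3x - 3, f'(x) = 2x + (-3), f''(x) = 2
Step 1: f'(-1) = -5, x_1 = -1 - -5/2 = 3/2
Step 2: f'(3/2) = 0, x_2 = 3/2 (converged)
Newton's method converges in 1 step for quadratics.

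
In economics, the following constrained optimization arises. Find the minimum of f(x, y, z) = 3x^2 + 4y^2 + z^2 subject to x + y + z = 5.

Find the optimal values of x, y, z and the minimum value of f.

Using Lagrange multipliers on f = 3x^2 + 4y^2 + z^2 with constraint x + y + z = 5:
Conditions: 2*3*x = lambda, 2*4*y = lambda, 2*1*z = lambda
So x = lambda/6, y = lambda/8, z = lambda/2
Substituting into constraint: lambda * (19/24) = 5
lambda = 120/19
x = 20/19, y = 15/19, z = 60/19
Minimum value = 300/19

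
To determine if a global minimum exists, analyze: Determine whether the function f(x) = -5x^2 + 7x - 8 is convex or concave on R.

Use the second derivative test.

f(x) = -5x^2 + 7x - 8
f'(x) = -10x + 7
f''(x) = -10
Since f''(x) = -10 < 0 for all x, f is concave on R.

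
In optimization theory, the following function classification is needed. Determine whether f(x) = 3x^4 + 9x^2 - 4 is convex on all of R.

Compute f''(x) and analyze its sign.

f(x) = 3x^4 + 9x^2 - 4
f'(x) = 12x^3 + 18x
f''(x) = 36x^2 + 18
f''(x) = 36x^2 + 18 >= 18 > 0 for all x
Therefore, f is convex on R.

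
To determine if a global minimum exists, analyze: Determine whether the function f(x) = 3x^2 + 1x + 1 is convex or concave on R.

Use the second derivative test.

f(x) = 3x^2 + 1x + 1
f'(x) = 6x + 1
f''(x) = 6
Since f''(x) = 6 > 0 for all x, f is convex on R.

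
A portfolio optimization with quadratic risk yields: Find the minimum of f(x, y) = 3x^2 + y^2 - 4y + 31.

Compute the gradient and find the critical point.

f(x,y) = 3x^2 + y^2 - 4y + 31
df/dx = 6x + (0) = 0  =>  x = 0
df/dy = 2y + (-4) = 0  =>  y = 2
f(0, 2) = 3*(0)^2 + 1*(2)^2 + -4*(2) + 31 = 27
Hessian is diagonal with entries 6, 2 > 0, so this is a minimum.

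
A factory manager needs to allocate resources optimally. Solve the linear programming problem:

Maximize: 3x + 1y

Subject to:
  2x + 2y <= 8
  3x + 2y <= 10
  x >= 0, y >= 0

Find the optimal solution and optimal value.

Feasible vertices: (0, 0), (0, 4), (2, 2), (10/3, 0)
Objective 3x + 1y at each:
  (0, 0): 0
  (0, 4): 4
  (2, 2): 8
  (10/3, 0): 10
Maximum is 10 at (10/3, 0).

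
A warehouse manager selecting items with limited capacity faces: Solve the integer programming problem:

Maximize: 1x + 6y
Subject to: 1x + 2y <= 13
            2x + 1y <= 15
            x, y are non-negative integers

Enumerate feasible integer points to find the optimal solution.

Constraint 1: 1x + 2y <= 13
Constraint 2: 2x + 1y <= 15
Feasible x range (need y >= 0): 0 <= x <= min(13/1, 15/2) => x in {0, ..., 7}.
Enumerate feasible integer points row by row (the coefficient of y is 6 > 0, so for each x the largest feasible y gives the best value):
  x = 0: y <= min((13 - 1*0)/2, (15 - 2*0)/1) => y in {0, ..., 6}; best 1*0 + 6*6 = 36
  x = 1: y <= min((13 - 1*1)/2, (15 - 2*1)/1) => y in {0, ..., 6}; best 1*1 + 6*6 = 37
  x = 2: y <= min((13 - 1*2)/2, (15 - 2*2)/1) => y in {0, ..., 5}; best 1*2 + 6*5 = 32
  x = 3: y <= min((13 - 1*3)/2, (15 - 2*3)/1) => y in {0, ..., 5}; best 1*3 + 6*5 = 33
  x = 4: y <= min((13 - 1*4)/2, (15 - 2*4)/1) => y in {0, ..., 4}; best 1*4 + 6*4 = 28
  x = 5: y <= min((13 - 1*5)/2, (15 - 2*5)/1) => y in {0, ..., 4}; best 1*5 + 6*4 = 29
  x = 6: y <= min((13 - 1*6)/2, (15 - 2*6)/1) => y in {0, ..., 3}; best 1*6 + 6*3 = 24
  x = 7: y <= min((13 - 1*7)/2, (15 - 2*7)/1) => y in {0, ..., 1}; best 1*7 + 6*1 = 13
The maximum 1x + 6y = 37 is achieved at x = 1, y = 6.
Check: 1*1 + 2*6 = 13 <= 13 and 2*1 + 1*6 = 8 <= 15.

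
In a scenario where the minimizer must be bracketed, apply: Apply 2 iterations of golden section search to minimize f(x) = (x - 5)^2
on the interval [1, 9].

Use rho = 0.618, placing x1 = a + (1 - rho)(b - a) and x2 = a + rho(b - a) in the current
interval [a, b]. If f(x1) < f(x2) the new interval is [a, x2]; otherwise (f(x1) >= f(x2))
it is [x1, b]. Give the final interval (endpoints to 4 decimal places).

Golden section search for min of f(x) = (x - 5)^2 on [1, 9].
Each step: x1 = a + (1 - rho)(b - a), x2 = a + rho(b - a); if f(x1) < f(x2) keep [a, x2], otherwise keep [x1, b].
Step 1: [1.0000, 9.0000], x1=4.0560 (f=0.8911), x2=5.9440 (f=0.8911); f(x1) = f(x2) (tie, not '<') => keep [4.0560, 9.0000]
Step 2: [4.0560, 9.0000], x1=5.9446 (f=0.8923), x2=7.1114 (f=4.4580); f(x1) < f(x2) => keep [4.0560, 7.1114]
Final interval: [4.0560, 7.1114]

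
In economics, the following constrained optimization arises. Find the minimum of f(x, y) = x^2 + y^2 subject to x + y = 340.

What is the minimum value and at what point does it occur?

Substitute y = 340 - x into f(x,y) = x^2 + y^2:
g(x) = x^2 + (340 - x)^2 = 2x^2 - 680x + 115600
g'(x) = 4x - 680 = 0  =>  x = 170
y = 340 - 170 = 170
Minimum value = 170^2 + 170^2 = 57800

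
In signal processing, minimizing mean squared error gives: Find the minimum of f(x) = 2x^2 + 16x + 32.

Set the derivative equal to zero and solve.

f(x) = 2x^2 + 16x + 32
f'(x) = 4x + (16) = 0
x = -16/4 = -4
f(-4) = 0
Since f''(x) = 4 > 0, this is a minimum.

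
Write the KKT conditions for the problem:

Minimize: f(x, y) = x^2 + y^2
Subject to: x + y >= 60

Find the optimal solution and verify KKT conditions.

KKT conditions for min x^2 + y^2 s.t. x + y >= 60:
Stationarity: 2x = mu, 2y = mu
So x = y = mu/2.
Complementary slackness: mu*(x + y - 60) = 0
Primal feasibility: x + y >= 60; dual feasibility: mu >= 0
If mu = 0 then x = y = 0, but 0 + 0 < 60 is infeasible, so the constraint is active.
Constraint active: x + y = 2*(mu/2) = 60 => mu = 60
x = y = 30, f = 1800
Verify: stationarity 2*30 = 60 = mu; primal 30 + 30 = 60 >= 60; dual mu = 60 >= 0; complementary slackness 60*(60 - 60) = 0. All KKT conditions hold.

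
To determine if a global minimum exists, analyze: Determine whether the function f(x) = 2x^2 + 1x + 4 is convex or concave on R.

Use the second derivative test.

f(x) = 2x^2 + 1x + 4
f'(x) = 4x + 1
f''(x) = 4
Since f''(x) = 4 > 0 for all x, f is convex on R.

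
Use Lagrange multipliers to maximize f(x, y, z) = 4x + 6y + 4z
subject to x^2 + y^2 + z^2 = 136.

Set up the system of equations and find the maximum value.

Lagrange conditions: 4 = 2*lambda*x, 6 = 2*lambda*y, 4 = 2*lambda*z
So x:4 = y:6 = z:4, i.e. x = 4t, y = 6t, z = 4t
Constraint: t^2*(4^2 + 6^2 + 4^2) = 136
  t^2 * 68 = 136  =>  t = sqrt(2)
Maximum = 4*4t + 6*6t + 4*4t = 68*sqrt(2) = sqrt(9248)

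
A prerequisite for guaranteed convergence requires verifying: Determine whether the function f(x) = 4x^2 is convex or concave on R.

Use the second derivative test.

f(x) = 4x^2
f'(x) = 8x + 0
f''(x) = 8
Since f''(x) = 8 > 0 for all x, f is convex on R.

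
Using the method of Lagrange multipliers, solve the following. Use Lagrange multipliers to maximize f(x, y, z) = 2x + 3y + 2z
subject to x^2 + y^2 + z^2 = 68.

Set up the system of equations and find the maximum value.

Lagrange conditions: 2 = 2*lambda*x, 3 = 2*lambda*y, 2 = 2*lambda*z
So x:2 = y:3 = z:2, i.e. x = 2t, y = 3t, z = 2t
Constraint: t^2*(2^2 + 3^2 + 2^2) = 68
  t^2 * 17 = 68  =>  t = sqrt(4)
Maximum = 2*2t + 3*3t + 2*2t = 17*sqrt(4) = 34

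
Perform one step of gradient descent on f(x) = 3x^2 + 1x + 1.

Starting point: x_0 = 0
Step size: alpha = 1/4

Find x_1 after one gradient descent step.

f(x) = 3x^2 + 1x + 1
f'(x) = 6x + 1
f'(0) = 6*0 + (1) = 1
x_1 = x_0 - alpha * f'(x_0) = 0 - 1/4 * 1 = -1/4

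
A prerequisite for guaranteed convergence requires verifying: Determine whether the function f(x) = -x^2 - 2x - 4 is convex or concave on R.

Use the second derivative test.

f(x) = -x^2 - 2x - 4
f'(x) = -2x - 2
f''(x) = -2
Since f''(x) = -2 < 0 for all x, f is concave on R.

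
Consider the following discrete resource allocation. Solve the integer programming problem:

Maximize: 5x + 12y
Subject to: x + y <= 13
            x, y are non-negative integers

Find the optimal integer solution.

Objective: 5x + 12y, constraint: x + y <= 13
Coefficient of y is 12 > coefficient of x is 5, so allocate the entire budget to y.
Optimal: x = 0, y = 13, value = 156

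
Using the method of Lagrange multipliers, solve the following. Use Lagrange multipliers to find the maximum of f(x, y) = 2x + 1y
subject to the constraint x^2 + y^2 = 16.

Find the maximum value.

Set up Lagrange conditions: grad f = lambda * grad g
  2 = 2*lambda*x
  1 = 2*lambda*y
From these: x/y = 2/1, so x = 2t, y = 1t for some t.
Substitute into constraint: (2t)^2 + (1t)^2 = 16
  t^2 * 5 = 16
  t = sqrt(16/5)
Maximum = 2*x + 1*y = (2^2 + 1^2)*t = 5 * sqrt(16/5) = sqrt(80)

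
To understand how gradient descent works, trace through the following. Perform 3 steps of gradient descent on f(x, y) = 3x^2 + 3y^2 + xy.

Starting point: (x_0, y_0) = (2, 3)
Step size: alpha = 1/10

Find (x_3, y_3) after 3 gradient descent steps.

f(x,y) = 3x^2 + 3y^2 + xy
grad_x = 6x + 1y, grad_y = 6y + 1x
Step 1: grad = (15, 20), (1/2, 1)
Step 2: grad = (4, 13/2), (1/10, 7/20)
Step 3: grad = (19/20, 11/5), (1/200, 13/100)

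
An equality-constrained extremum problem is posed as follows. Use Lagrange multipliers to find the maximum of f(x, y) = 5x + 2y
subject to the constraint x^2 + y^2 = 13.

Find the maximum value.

Set up Lagrange conditions: grad f = lambda * grad g
  5 = 2*lambda*x
  2 = 2*lambda*y
From these: x/y = 5/2, so x = 5t, y = 2t for some t.
Substitute into constraint: (5t)^2 + (2t)^2 = 13
  t^2 * 29 = 13
  t = sqrt(13/29)
Maximum = 5*x + 2*y = (5^2 + 2^2)*t = 29 * sqrt(13/29) = sqrt(377)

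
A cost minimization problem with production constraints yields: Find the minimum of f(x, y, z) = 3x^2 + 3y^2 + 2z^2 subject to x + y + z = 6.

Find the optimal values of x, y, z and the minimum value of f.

Using Lagrange multipliers on f = 3x^2 + 3y^2 + 2z^2 with constraint x + y + z = 6:
Conditions: 2*3*x = lambda, 2*3*y = lambda, 2*2*z = lambda
So x = lambda/6, y = lambda/6, z = lambda/4
Substituting into constraint: lambda * (7/12) = 6
lambda = 72/7
x = 12/7, y = 12/7, z = 18/7
Minimum value = 216/7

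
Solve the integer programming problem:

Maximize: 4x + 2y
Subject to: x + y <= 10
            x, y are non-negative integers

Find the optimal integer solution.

Objective: 4x + 2y, constraint: x + y <= 10
Coefficient of x is 4 >= coefficient of y is 2, so allocate the entire budget to x.
Optimal: x = 10, y = 0, value = 40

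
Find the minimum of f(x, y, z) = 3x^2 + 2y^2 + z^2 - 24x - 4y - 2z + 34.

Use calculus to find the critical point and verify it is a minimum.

f(x,y,z) = 3x^2 + 2y^2 + z^2 - 24x - 4y - 2z + 34
df/dx = 6x + (-24) = 0 => x = 4
df/dy = 4y + (-4) = 0 => y = 1
df/dz = 2z + (-2) = 0 => z = 1
f(4,1,1) = 3*(4)^2 + 2*(1)^2 + 1*(1)^2 + -24*(4) + -4*(1) + -2*(1) + 34 = -17
Hessian is diagonal with entries 6, 4, 2 > 0, confirmed minimum.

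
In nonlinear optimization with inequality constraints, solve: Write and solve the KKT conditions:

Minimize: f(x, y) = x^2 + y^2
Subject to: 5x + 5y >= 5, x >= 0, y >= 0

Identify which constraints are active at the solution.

KKT conditions for min x^2 + y^2 s.t. 5x + 5y >= 5, x >= 0, y >= 0:
Stationarity: 2x = mu*5 + mu_x, 2y = mu*5 + mu_y, with mu, mu_x, mu_y >= 0
Complementary slackness: mu*(5x + 5y - 5) = 0, mu_x*x = 0, mu_y*y = 0
(0, 0) is infeasible (5*0 + 5*0 < 5), so if mu = 0 stationarity would force x = mu_x/2 >= 0, y = mu_y/2 >= 0 with mu_x*x = mu_y*y = 0, i.e. x = y = 0: contradiction. Hence mu > 0 and 5x + 5y = 5 is active.
Try x > 0, y > 0 (so mu_x = mu_y = 0): x = 5*mu/2, y = 5*mu/2
Substitute: 5*(5*mu/2) + 5*(5*mu/2) = 5
  mu*50/2 = 5 => mu = 1/5
x* = 1/2 > 0, y* = 1/2 > 0, consistent with mu_x = mu_y = 0.
f is convex and the constraints are linear, so this KKT point is the global minimum.
f* = 1/2
Active constraints: 5x + 5y >= 5 (holds with equality, mu = 1/5 > 0); x >= 0 and y >= 0 are inactive (mu_x = mu_y = 0).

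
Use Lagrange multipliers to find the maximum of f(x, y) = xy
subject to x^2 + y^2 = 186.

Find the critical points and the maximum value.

Lagrange conditions: y = 2*lambda*x and x = 2*lambda*y
If x = 0 then y = 0, violating the constraint, so x, y != 0.
Dividing: y/x = x/y => x^2 = y^2 => y = x or y = -x
Constraint: 2x^2 = 186 => x^2 = 93 => x = +/-sqrt(93)
Critical points: (sqrt(93), sqrt(93)), (-sqrt(93), -sqrt(93)), (sqrt(93), -sqrt(93)), (-sqrt(93), sqrt(93))
  y = x:  xy = x^2 = 93  at (sqrt(93), sqrt(93)) and (-sqrt(93), -sqrt(93))
  y = -x: xy = -x^2 = -93 at (sqrt(93), -sqrt(93)) and (-sqrt(93), sqrt(93))
Maximum xy = 93 at (sqrt(93), sqrt(93)) and (-sqrt(93), -sqrt(93))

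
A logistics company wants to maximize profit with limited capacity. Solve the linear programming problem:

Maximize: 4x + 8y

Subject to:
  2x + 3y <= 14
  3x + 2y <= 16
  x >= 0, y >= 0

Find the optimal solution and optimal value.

Feasible vertices: (0, 0), (0, 14/3), (4, 2), (16/3, 0)
Objective 4x + 8y at each:
  (0, 0): 0
  (0, 14/3): 112/3
  (4, 2): 32
  (16/3, 0): 64/3
Maximum is 112/3 at (0, 14/3).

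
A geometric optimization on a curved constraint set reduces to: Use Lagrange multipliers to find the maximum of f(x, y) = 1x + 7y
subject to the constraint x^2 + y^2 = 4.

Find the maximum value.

Set up Lagrange conditions: grad f = lambda * grad g
  1 = 2*lambda*x
  7 = 2*lambda*y
From these: x/y = 1/7, so x = 1t, y = 7t for some t.
Substitute into constraint: (1t)^2 + (7t)^2 = 4
  t^2 * 50 = 4
  t = sqrt(4/50)
Maximum = 1*x + 7*y = (1^2 + 7^2)*t = 50 * sqrt(4/50) = sqrt(200)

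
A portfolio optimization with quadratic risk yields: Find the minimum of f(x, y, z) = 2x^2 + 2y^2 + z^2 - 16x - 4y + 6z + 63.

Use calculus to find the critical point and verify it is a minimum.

f(x,y,z) = 2x^2 + 2y^2 + z^2 - 16x - 4y + 6z + 63
df/dx = 4x + (-16) = 0 => x = 4
df/dy = 4y + (-4) = 0 => y = 1
df/dz = 2z + (6) = 0 => z = -3
f(4,1,-3) = 2*(4)^2 + 2*(1)^2 + 1*(-3)^2 + -16*(4) + -4*(1) + 6*(-3) + 63 = 20
Hessian is diagonal with entries 4, 4, 2 > 0, confirmed minimum.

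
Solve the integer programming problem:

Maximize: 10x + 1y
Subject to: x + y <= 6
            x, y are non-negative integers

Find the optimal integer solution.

Objective: 10x + 1y, constraint: x + y <= 6
Coefficient of x is 10 >= coefficient of y is 1, so allocate the entire budget to x.
Optimal: x = 6, y = 0, value = 60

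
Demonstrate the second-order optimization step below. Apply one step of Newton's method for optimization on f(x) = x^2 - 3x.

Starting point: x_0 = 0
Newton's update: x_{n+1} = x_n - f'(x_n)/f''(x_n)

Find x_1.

f(x) = x^2 - 3x
f'(x) = 2x + (-3), f''(x) = 2
Newton step: x_1 = x_0 - f'(x_0)/f''(x_0)
f'(0) = -3
x_1 = 0 - -3/2 = 3/2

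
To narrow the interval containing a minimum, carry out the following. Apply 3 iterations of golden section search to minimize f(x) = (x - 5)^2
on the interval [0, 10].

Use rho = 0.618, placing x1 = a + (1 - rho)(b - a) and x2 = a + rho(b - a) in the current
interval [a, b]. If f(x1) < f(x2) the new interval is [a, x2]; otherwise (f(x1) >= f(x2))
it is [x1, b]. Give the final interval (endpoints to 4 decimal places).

Golden section search for min of f(x) = (x - 5)^2 on [0, 10].
Each step: x1 = a + (1 - rho)(b - a), x2 = a + rho(b - a); if f(x1) < f(x2) keep [a, x2], otherwise keep [x1, b].
Step 1: [0.0000, 10.0000], x1=3.8200 (f=1.3924), x2=6.1800 (f=1.3924); f(x1) = f(x2) (tie, not '<') => keep [3.8200, 10.0000]
Step 2: [3.8200, 10.0000], x1=6.1808 (f=1.3942), x2=7.6392 (f=6.9656); f(x1) < f(x2) => keep [3.8200, 7.6392]
Step 3: [3.8200, 7.6392], x1=5.2789 (f=0.0778), x2=6.1803 (f=1.3931); f(x1) < f(x2) => keep [3.8200, 6.1803]
Final interval: [3.8200, 6.1803]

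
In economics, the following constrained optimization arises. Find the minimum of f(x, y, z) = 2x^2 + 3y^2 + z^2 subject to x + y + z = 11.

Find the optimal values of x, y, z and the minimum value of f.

Using Lagrange multipliers on f = 2x^2 + 3y^2 + z^2 with constraint x + y + z = 11:
Conditions: 2*2*x = lambda, 2*3*y = lambda, 2*1*z = lambda
So x = lambda/4, y = lambda/6, z = lambda/2
Substituting into constraint: lambda * (11/12) = 11
lambda = 12
x = 3, y = 2, z = 6
Minimum value = 66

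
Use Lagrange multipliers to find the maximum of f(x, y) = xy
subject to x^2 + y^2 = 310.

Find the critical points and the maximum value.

Lagrange conditions: y = 2*lambda*x and x = 2*lambda*y
If x = 0 then y = 0, violating the constraint, so x, y != 0.
Dividing: y/x = x/y => x^2 = y^2 => y = x or y = -x
Constraint: 2x^2 = 310 => x^2 = 155 => x = +/-sqrt(155)
Critical points: (sqrt(155), sqrt(155)), (-sqrt(155), -sqrt(155)), (sqrt(155), -sqrt(155)), (-sqrt(155), sqrt(155))
  y = x:  xy = x^2 = 155  at (sqrt(155), sqrt(155)) and (-sqrt(155), -sqrt(155))
  y = -x: xy = -x^2 = -155 at (sqrt(155), -sqrt(155)) and (-sqrt(155), sqrt(155))
Maximum xy = 155 at (sqrt(155), sqrt(155)) and (-sqrt(155), -sqrt(155))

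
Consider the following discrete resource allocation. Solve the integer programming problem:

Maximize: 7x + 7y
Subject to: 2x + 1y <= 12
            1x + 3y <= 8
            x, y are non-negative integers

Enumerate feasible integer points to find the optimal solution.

Constraint 1: 2x + 1y <= 12
Constraint 2: 1x + 3y <= 8
Feasible x range (need y >= 0): 0 <= x <= min(12/2, 8/1) => x in {0, ..., 6}.
Enumerate feasible integer points row by row (the coefficient of y is 7 > 0, so for each x the largest feasible y gives the best value):
  x = 0: y <= min((12 - 2*0)/1, (8 - 1*0)/3) => y in {0, ..., 2}; best 7*0 + 7*2 = 14
  x = 1: y <= min((12 - 2*1)/1, (8 - 1*1)/3) => y in {0, ..., 2}; best 7*1 + 7*2 = 21
  x = 2: y <= min((12 - 2*2)/1, (8 - 1*2)/3) => y in {0, ..., 2}; best 7*2 + 7*2 = 28
  x = 3: y <= min((12 - 2*3)/1, (8 - 1*3)/3) => y in {0, ..., 1}; best 7*3 + 7*1 = 28
  x = 4: y <= min((12 - 2*4)/1, (8 - 1*4)/3) => y in {0, ..., 1}; best 7*4 + 7*1 = 35
  x = 5: y <= min((12 - 2*5)/1, (8 - 1*5)/3) => y in {0, ..., 1}; best 7*5 + 7*1 = 42
  x = 6: y <= min((12 - 2*6)/1, (8 - 1*6)/3) => y in {0}; best 7*6 + 7*0 = 42
The maximum 7x + 7y = 42 is achieved at x = 5, y = 1.
(The same value 42 is also attained at (6, 0).)
Check: 2*5 + 1*1 = 11 <= 12 and 1*5 + 3*1 = 8 <= 8.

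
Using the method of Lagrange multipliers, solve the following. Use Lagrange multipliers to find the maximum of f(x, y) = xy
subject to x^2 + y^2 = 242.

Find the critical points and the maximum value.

Lagrange conditions: y = 2*lambda*x and x = 2*lambda*y
If x = 0 then y = 0, violating the constraint, so x, y != 0.
Dividing: y/x = x/y => x^2 = y^2 => y = x or y = -x
Constraint: 2x^2 = 242 => x^2 = 121 => x = +/-11
Critical points: (11, 11), (-11, -11), (11, -11), (-11, 11)
  y = x:  xy = x^2 = 121  at (11, 11) and (-11, -11)
  y = -x: xy = -x^2 = -121 at (11, -11) and (-11, 11)
Maximum xy = 121 at (11, 11) and (-11, -11)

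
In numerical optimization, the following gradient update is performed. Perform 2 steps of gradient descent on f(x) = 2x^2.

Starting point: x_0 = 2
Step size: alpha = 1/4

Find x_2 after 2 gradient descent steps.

f(x) = 2x^2, f'(x) = 4x + (0)
Step 1: f'(2) = 8, x_1 = 2 - 1/4 * 8 = 0
Step 2: f'(0) = 0, x_2 = 0 - 1/4 * 0 = 0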